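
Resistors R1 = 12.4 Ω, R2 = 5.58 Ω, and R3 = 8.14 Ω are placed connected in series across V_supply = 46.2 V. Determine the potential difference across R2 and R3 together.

V ≈ 24.3 V

Total series resistance ΣR = 12.4 + 5.58 + 8.14 = 26.12 Ω.
R_{R2..R3} = 5.58 + 8.14 = 13.72 Ω.
Voltage divider: V = V_supply · (13.72 / 26.12) = 46.2 × 0.5253 = 24.27 V.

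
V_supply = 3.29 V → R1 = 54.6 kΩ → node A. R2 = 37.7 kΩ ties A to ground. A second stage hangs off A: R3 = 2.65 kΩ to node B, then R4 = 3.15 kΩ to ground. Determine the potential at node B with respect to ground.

Node A sees R2 in parallel with the series input of stage 2, R3 + R4 = 5.800 kΩ.
R2 ‖ (R3+R4) = 5.027 kΩ.
So V_A = 3.29 × 0.08430 = 0.2774 V.
Stage 2 is unloaded, so V_B = V_A · R4/(R3+R4) = 0.2774 × 3.15/5.800 = 0.1506 V.

V_B ≈ 0.151 V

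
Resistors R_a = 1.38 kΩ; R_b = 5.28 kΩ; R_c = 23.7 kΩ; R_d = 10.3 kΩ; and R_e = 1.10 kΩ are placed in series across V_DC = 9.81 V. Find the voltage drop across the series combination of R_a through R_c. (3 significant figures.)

V ≈ 7.13 V

Total series resistance ΣR = 1.38 + 5.28 + 23.7 + 10.3 + 1.10 = 41.76 kΩ.
R_{R_a..R_c} = 1.38 + 5.28 + 23.7 = 30.36 kΩ.
Voltage divider: V = V_DC · (30.36 / 41.76) = 9.81 × 0.7270 = 7.132 V.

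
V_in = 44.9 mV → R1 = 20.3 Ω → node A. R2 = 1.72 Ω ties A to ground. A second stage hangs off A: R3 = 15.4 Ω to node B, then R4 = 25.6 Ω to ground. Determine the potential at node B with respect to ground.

Looking into the second stage from A: R3 + R4 = 41.00 Ω appears in parallel with R2.
R2 ‖ (R3+R4) = 1.651 Ω.
V_A = 44.9 × 1.651/(20.3 + 1.651) = 3.377 mV.
Then the unloaded second divider: V_B = V_A × R4/(R3+R4) = 3.377 × 0.6244 = 2.108 mV.

V_B ≈ 2.11 mV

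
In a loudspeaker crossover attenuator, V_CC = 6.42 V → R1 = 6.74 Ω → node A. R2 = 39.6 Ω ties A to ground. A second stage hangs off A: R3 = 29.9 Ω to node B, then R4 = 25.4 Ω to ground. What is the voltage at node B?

The second stage (R3 + R4 = 55.30 Ω) loads node A in parallel with R2.
Effective lower resistance at A: R2 ‖ 55.30 = 23.08 Ω.
V_A = 6.42 × 23.08/(6.74 + 23.08) = 4.969 V.
V_B = V_A × 0.4593 = 2.282 V.

V_B ≈ 2.28 V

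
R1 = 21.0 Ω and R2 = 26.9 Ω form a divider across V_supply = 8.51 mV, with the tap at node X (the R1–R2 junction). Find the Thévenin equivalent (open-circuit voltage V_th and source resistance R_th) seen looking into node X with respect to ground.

V_th ≈ 4.78 mV, R_th ≈ 11.8 Ω

With X open, the divider is unloaded: V_th = 8.51 × 26.9/47.90 = 4.779 mV.
Zeroing V_supply shorts the top of R1 to ground, so R_th = R1 ‖ R2 = 11.79 Ω.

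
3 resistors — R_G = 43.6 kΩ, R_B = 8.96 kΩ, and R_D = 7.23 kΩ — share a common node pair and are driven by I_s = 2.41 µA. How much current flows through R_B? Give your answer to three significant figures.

I ≈ 0.986 µA

Conductances: ΣG = 1/43.6 + 1/8.96 + 1/7.23 = 0.2729 (1/kΩ).
R_B takes the fraction G_k/ΣG = 0.1116/0.2729 = 0.4090, so I = 2.41 × 0.4090 = 0.9858 µA.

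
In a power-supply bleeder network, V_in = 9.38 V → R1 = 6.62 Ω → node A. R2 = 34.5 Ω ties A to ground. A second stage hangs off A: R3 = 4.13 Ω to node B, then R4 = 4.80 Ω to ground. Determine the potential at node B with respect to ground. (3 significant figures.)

V_B ≈ 2.61 V

Node A sees R2 in parallel with the series input of stage 2, R3 + R4 = 8.930 Ω.
Effective lower resistance at A: R2 ‖ 8.930 = 7.094 Ω.
First divider: V_A = V_in · 7.094/(6.62 + 7.094) = 4.852 V.
Stage 2 is unloaded, so V_B = V_A · R4/(R3+R4) = 4.852 × 4.80/8.930 = 2.608 V.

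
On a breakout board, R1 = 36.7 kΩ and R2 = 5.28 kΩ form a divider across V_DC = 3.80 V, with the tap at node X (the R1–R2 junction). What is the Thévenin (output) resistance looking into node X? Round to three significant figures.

R_th ≈ 4.62 kΩ

Zeroing V_DC shorts the top of R1 to ground, so R_th = R1 ‖ R2 = 4.616 kΩ.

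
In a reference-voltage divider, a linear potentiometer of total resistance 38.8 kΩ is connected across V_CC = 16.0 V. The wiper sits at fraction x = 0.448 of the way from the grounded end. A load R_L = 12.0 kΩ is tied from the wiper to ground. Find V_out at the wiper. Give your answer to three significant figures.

V_out ≈ 3.98 V

Split the track: R_lower = x·R_p = 17.38 kΩ, R_upper = (1−x)·R_p = 21.42 kΩ.
Lower segment in parallel with the load: 17.38 ‖ 12.0 = 7.099 kΩ.
Loaded-divider output: V_out = 16.0 × 0.2489 = 3.983 V.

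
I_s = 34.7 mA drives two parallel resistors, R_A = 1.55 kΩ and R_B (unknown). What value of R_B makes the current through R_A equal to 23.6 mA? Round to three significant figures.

The fraction through R_A equals R_B/(R_A+R_B).
With f = 0.6801, R_B = R_A · f/(1−f) = 1.55 × 2.126 = 3.295 kΩ.

R_B ≈ 3.30 kΩ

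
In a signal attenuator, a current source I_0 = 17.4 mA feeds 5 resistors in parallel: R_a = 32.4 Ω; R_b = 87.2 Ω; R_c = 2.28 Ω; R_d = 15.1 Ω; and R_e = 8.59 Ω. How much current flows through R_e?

ΣG = 1/32.4 + 1/87.2 + 1/2.28 + 1/15.1 + 1/8.59 = 0.6636.
R_e takes the fraction G_k/ΣG = 0.1164/0.6636 = 0.1754, so I = 17.4 × 0.1754 = 3.053 mA.

I ≈ 3.05 mA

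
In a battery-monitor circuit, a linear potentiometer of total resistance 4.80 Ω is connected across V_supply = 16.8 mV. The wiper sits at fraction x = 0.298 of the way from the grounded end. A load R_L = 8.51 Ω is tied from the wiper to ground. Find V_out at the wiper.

V_out ≈ 4.48 mV

The pot divides into 3.370 Ω above the wiper and 1.430 Ω below.
Lower segment in parallel with the load: 1.430 ‖ 8.51 = 1.225 Ω.
V_out = 16.8 × 1.225/(3.370 + 1.225) = 4.478 mV.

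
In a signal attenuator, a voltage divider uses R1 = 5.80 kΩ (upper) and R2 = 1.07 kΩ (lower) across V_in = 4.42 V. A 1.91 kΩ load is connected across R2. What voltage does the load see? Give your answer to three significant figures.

R2 ‖ R_L = (1.07 × 1.91)/(1.07 + 1.91) = 0.6858 kΩ.
Now apply the divider: V_out = 4.42 × 0.1057 = 0.4674 V.
(Unloaded it would be 0.688 V; the load pulls it down.)

V_out ≈ 0.467 V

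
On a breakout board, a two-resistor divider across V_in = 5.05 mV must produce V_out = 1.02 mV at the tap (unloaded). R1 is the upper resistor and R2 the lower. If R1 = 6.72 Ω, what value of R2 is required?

The divider ratio is R2/(R1+R2) = 1.02/5.05 = 0.2020.
R2 = R1 · 0.2020/(1 − 0.2020) = 1.701 Ω.

R2 ≈ 1.70 Ω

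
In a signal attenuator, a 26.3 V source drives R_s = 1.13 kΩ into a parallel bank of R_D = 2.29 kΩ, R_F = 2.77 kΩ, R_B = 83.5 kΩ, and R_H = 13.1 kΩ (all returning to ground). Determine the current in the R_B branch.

I ≈ 0.157 mA

Combine the parallel branches: R_p = (1/2.29 + 1/2.77 + 1/83.5 + 1/13.1)⁻¹ = 1.129 kΩ.
Node voltage V_A = V_s · R_p/(R_s + R_p) = 26.3 × 0.4997 = 13.14 V.
I(R_B) = V_A / R_B = 13.14/83.5 = 0.1574 mA.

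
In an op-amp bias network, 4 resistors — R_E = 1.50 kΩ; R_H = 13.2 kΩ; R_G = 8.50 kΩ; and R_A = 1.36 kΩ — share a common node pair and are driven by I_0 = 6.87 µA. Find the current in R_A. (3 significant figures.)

I ≈ 3.17 µA

Conductances: ΣG = 1/1.50 + 1/13.2 + 1/8.50 + 1/1.36 = 1.595 (1/kΩ).
By the current-divider rule, I = I_0 · G_k/ΣG = 6.87 × 0.4609 = 3.166 µA.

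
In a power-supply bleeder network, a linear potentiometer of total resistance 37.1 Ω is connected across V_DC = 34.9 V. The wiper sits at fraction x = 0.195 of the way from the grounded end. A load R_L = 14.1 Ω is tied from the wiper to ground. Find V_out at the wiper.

V_out ≈ 4.82 V

Split the track: R_lower = x·R_p = 7.235 Ω, R_upper = (1−x)·R_p = 29.87 Ω.
(x·R_p) ‖ R_L = 4.781 Ω.
V_out = 34.9 × 4.781/(29.87 + 4.781) = 4.816 V.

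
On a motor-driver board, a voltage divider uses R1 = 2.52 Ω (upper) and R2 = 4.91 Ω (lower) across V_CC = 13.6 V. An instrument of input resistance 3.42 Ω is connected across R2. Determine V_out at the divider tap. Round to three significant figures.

V_out ≈ 6.04 V

R2 ‖ R_L = (4.91 × 3.42)/(4.91 + 3.42) = 2.016 Ω.
Then V_out = V_CC · R2'/(R1 + R2') = 13.6 × 2.016/4.536 = 6.044 V.
(Unloaded it would be 8.99 V; the load pulls it down.)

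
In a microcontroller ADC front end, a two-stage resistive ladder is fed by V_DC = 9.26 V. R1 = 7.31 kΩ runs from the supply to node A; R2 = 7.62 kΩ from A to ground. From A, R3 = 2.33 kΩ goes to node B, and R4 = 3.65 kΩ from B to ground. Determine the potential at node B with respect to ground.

V_B ≈ 1.78 V

Looking into the second stage from A: R3 + R4 = 5.980 kΩ appears in parallel with R2.
R2 ‖ (R3+R4) = 3.351 kΩ.
V_A = 9.26 × 3.351/(7.31 + 3.351) = 2.910 V.
Then the unloaded second divider: V_B = V_A × R4/(R3+R4) = 2.910 × 0.6104 = 1.776 V.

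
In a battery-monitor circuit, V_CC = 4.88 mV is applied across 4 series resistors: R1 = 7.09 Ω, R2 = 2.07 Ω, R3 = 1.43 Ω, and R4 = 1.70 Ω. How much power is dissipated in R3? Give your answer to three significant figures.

P ≈ 0.225 µW

The common current is I = 4.88/12.29 = 0.3971 mA.
P(R3) = I²·R3 = (0.3971)² × 1.43 = 0.2255 µW.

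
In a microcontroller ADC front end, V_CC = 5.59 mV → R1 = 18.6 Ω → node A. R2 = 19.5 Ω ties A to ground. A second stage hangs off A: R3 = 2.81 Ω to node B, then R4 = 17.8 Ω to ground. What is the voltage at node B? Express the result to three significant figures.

V_B ≈ 1.69 mV

Node A sees R2 in parallel with the series input of stage 2, R3 + R4 = 20.61 Ω.
R2 ‖ (R3+R4) = 10.02 Ω.
First divider: V_A = V_CC · 10.02/(18.6 + 10.02) = 1.957 mV.
Stage 2 is unloaded, so V_B = V_A · R4/(R3+R4) = 1.957 × 17.8/20.61 = 1.690 mV.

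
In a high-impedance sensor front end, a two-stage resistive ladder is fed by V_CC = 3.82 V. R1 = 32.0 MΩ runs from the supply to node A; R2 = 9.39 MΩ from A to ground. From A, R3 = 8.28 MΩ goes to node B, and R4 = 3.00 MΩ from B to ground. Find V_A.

Looking into the second stage from A: R3 + R4 = 11.28 MΩ appears in parallel with R2.
R2 ‖ (R3+R4) = 5.124 MΩ.
So V_A = 3.82 × 0.1380 = 0.5273 V.

V_A ≈ 0.527 V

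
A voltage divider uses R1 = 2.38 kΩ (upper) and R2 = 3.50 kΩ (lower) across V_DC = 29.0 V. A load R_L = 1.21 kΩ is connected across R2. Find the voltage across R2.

V_out ≈ 7.95 V

First combine the lower leg with the load: R2 ‖ R_L = 0.8992 kΩ.
Now apply the divider: V_out = 29.0 × 0.2742 = 7.952 V.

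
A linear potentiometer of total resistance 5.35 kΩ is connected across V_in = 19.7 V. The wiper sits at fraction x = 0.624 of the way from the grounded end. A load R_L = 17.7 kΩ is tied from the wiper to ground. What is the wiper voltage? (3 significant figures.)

V_out ≈ 11.5 V

Split the track: R_lower = x·R_p = 3.338 kΩ, R_upper = (1−x)·R_p = 2.012 kΩ.
(x·R_p) ‖ R_L = 2.809 kΩ.
Loaded-divider output: V_out = 19.7 × 0.5827 = 11.48 V.
(Unloaded: V_out = x·V_in = 12.3 V.)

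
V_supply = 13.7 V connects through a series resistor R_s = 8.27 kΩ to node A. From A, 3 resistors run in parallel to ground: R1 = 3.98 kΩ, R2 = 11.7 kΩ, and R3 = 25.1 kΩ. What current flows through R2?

Combine the parallel branches: R_p = (1/3.98 + 1/11.7 + 1/25.1)⁻¹ = 2.656 kΩ.
Node voltage V_A = V_supply · R_p/(R_s + R_p) = 13.7 × 0.2431 = 3.330 V.
I(R2) = V_A / R2 = 3.330/11.7 = 0.2846 mA.

I ≈ 0.285 mA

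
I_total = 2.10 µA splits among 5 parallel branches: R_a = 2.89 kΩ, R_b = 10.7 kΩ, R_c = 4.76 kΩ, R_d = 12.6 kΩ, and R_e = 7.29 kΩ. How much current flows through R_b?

Conductances: ΣG = 1/2.89 + 1/10.7 + 1/4.76 + 1/12.6 + 1/7.29 = 0.8661 (1/kΩ).
R_b takes the fraction G_k/ΣG = 0.09346/0.8661 = 0.1079, so I = 2.10 × 0.1079 = 0.2266 µA.

I ≈ 0.227 µA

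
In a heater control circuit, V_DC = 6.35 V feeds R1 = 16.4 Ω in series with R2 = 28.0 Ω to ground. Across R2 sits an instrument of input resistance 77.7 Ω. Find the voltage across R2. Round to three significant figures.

The load sits in parallel with R2, giving an effective lower resistance R2' = R2·R_L/(R2+R_L) = 20.58 Ω.
Now apply the divider: V_out = 6.35 × 0.5566 = 3.534 V.

V_out ≈ 3.53 V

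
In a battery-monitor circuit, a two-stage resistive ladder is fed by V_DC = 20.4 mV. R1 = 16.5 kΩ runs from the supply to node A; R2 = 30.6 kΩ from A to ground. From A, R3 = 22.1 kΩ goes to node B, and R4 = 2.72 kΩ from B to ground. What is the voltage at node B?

Looking into the second stage from A: R3 + R4 = 24.82 kΩ appears in parallel with R2.
R2 ‖ (R3+R4) = 13.70 kΩ.
First divider: V_A = V_DC · 13.70/(16.5 + 13.70) = 9.256 mV.
V_B = V_A × 0.1096 = 1.014 mV.

V_B ≈ 1.01 mV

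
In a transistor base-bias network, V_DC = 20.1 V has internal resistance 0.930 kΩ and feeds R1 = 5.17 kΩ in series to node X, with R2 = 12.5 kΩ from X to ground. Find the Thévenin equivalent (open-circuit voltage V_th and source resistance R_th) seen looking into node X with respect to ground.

R1' = 0.930 + 5.17 = 6.100 kΩ (source resistance + R1).
With X open, the divider is unloaded: V_th = 20.1 × 12.5/18.60 = 13.51 V.
Zeroing V_DC shorts the top of R1' to ground, so R_th = R1' ‖ R2 = 4.099 kΩ.

V_th ≈ 13.5 V, R_th ≈ 4.10 kΩ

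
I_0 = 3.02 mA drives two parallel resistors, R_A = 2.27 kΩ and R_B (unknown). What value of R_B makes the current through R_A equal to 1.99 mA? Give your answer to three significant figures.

R_B ≈ 4.39 kΩ

The fraction through R_A equals R_B/(R_A+R_B).
With f = 0.6589, R_B = R_A · f/(1−f) = 2.27 × 1.932 = 4.386 kΩ.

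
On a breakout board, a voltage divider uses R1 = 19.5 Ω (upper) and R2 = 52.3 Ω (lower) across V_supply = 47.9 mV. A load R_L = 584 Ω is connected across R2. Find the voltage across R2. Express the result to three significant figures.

R2 ‖ R_L = (52.3 × 584)/(52.3 + 584) = 48.00 Ω.
Voltage divider with the loaded lower leg: V_out = 47.9 × 48.00/(19.5 + 48.00) = 47.9 × 0.7111 = 34.06 mV.

V_out ≈ 34.1 mV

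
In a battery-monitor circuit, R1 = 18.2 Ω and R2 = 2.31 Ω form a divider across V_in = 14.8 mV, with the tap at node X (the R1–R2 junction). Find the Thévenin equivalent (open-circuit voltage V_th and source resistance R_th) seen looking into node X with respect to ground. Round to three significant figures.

V_th ≈ 1.67 mV, R_th ≈ 2.05 Ω

With X open, the divider is unloaded: V_th = 14.8 × 2.31/20.51 = 1.667 mV.
With V_in suppressed (replaced by a short), R_th = R1 ‖ R2 = (18.20 × 2.31)/(18.20 + 2.31) = 2.050 Ω.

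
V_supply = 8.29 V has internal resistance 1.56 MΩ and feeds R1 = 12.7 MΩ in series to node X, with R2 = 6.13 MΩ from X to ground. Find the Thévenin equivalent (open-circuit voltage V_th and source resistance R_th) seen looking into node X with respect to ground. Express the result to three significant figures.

R1' = 1.56 + 12.7 = 14.26 MΩ (source resistance + R1).
V_th is the unloaded tap voltage: V_supply · R2/(R1'+R2) = 8.29 × 0.3006 = 2.492 V.
With V_supply suppressed (replaced by a short), R_th = R1' ‖ R2 = (14.26 × 6.13)/(14.26 + 6.13) = 4.287 MΩ.

V_th ≈ 2.49 V, R_th ≈ 4.29 MΩ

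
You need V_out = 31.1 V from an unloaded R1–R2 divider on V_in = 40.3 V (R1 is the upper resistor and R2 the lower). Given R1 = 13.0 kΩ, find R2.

V_out/V_in = R2/(R1+R2) = 0.7717.
Rearranging, R2 = R1·k/(1−k) = 13.0 × 3.380 = 43.95 kΩ.

R2 ≈ 43.9 kΩ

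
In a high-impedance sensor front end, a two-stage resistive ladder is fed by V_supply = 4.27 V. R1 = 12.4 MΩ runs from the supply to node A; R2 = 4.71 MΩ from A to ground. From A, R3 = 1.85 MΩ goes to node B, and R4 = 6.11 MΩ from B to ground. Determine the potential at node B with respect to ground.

V_B ≈ 0.631 V

Looking into the second stage from A: R3 + R4 = 7.960 MΩ appears in parallel with R2.
Effective lower resistance at A: R2 ‖ 7.960 = 2.959 MΩ.
So V_A = 4.27 × 0.1927 = 0.8227 V.
Stage 2 is unloaded, so V_B = V_A · R4/(R3+R4) = 0.8227 × 6.11/7.960 = 0.6315 V.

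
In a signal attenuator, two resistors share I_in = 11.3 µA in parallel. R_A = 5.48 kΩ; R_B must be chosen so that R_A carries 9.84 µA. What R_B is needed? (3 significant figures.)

In a two-way split, I_A/I_in = R_B/(R_A + R_B).
With f = 0.8708, R_B = R_A · f/(1−f) = 5.48 × 6.740 = 36.93 kΩ.

R_B ≈ 36.9 kΩ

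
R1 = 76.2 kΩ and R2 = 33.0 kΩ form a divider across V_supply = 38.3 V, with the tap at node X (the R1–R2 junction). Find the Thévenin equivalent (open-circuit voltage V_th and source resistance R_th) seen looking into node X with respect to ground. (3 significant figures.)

V_th ≈ 11.6 V, R_th ≈ 23.0 kΩ

Open-circuit (no load on X): V_th = V_supply · R2/(R1 + R2) = 38.3 × 33.0/(76.20 + 33.0) = 11.57 V.
Looking into X with the source shorted: R_th = R1·R2/(R1+R2) = 76.20 × 33.0/109.2 = 23.03 kΩ.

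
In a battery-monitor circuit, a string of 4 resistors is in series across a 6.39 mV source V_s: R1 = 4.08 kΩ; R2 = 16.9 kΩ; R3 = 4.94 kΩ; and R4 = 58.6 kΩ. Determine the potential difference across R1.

ΣR = 4.08 + 16.9 + 4.94 + 58.6 = 84.52 kΩ.
By the voltage-divider rule, V = 6.39 × 4.080/84.52 = 0.3085 mV.

V ≈ 0.308 mV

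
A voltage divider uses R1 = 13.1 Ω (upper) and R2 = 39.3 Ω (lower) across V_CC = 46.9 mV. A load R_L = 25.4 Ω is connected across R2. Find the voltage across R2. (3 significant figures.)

First combine the lower leg with the load: R2 ‖ R_L = 15.43 Ω.
Voltage divider with the loaded lower leg: V_out = 46.9 × 15.43/(13.1 + 15.43) = 46.9 × 0.5408 = 25.36 mV.
(Unloaded it would be 35.2 mV; the load pulls it down.)

V_out ≈ 25.4 mV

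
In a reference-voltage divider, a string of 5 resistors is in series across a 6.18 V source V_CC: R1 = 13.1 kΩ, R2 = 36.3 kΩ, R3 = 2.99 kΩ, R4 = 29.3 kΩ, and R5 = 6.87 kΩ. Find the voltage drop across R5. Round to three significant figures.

V ≈ 0.479 V

Total series resistance ΣR = 13.1 + 36.3 + 2.99 + 29.3 + 6.87 = 88.56 kΩ.
Voltage divider: V = V_CC · (6.870 / 88.56) = 6.18 × 0.07757 = 0.4794 V.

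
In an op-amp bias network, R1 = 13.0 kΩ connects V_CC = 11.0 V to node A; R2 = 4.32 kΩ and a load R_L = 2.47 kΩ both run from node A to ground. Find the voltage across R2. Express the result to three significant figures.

First combine the lower leg with the load: R2 ‖ R_L = 1.571 kΩ.
Voltage divider with the loaded lower leg: V_out = 11.0 × 1.571/(13.0 + 1.571) = 11.0 × 0.1078 = 1.186 V.
(Unloaded it would be 2.74 V; the load pulls it down.)

V_out ≈ 1.19 V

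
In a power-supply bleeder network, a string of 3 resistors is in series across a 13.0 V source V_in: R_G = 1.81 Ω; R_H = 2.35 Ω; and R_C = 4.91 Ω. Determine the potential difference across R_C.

Total series resistance ΣR = 1.81 + 2.35 + 4.91 = 9.070 Ω.
By the voltage-divider rule, V = 13.0 × 4.910/9.070 = 7.037 V.

V ≈ 7.04 V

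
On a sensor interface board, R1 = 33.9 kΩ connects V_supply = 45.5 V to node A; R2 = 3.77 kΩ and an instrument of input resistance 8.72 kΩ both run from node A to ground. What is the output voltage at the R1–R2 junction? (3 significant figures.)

First combine the lower leg with the load: R2 ‖ R_L = 2.632 kΩ.
Then V_out = V_supply · R2'/(R1 + R2') = 45.5 × 2.632/36.53 = 3.278 V.
(Unloaded it would be 4.55 V; the load pulls it down.)

V_out ≈ 3.28 V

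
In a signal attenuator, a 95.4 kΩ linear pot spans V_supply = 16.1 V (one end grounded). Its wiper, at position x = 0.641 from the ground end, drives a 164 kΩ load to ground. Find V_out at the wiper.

Split the track: R_lower = x·R_p = 61.15 kΩ, R_upper = (1−x)·R_p = 34.25 kΩ.
Lower segment in parallel with the load: 61.15 ‖ 164 = 44.54 kΩ.
Loaded-divider output: V_out = 16.1 × 0.5653 = 9.102 V.
(Unloaded: V_out = x·V_supply = 10.3 V.)

V_out ≈ 9.10 V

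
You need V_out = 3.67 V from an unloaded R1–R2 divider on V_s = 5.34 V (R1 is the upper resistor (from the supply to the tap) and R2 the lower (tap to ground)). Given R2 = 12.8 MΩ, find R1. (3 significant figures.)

R1 ≈ 5.82 MΩ

The divider ratio is R2/(R1+R2) = 3.67/5.34 = 0.6873.
Rearranging, R1 = R2·(1−k)/k = 12.8 × 0.4550 = 5.825 MΩ.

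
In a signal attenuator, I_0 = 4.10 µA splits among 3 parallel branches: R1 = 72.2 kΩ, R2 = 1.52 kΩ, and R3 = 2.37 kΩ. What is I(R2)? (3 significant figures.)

Total conductance ΣG = 1/72.2 + 1/1.52 + 1/2.37 = 1.094 (units of 1/kΩ).
By the current-divider rule, I = I_0 · G_k/ΣG = 4.10 × 0.6015 = 2.466 µA.

I ≈ 2.47 µA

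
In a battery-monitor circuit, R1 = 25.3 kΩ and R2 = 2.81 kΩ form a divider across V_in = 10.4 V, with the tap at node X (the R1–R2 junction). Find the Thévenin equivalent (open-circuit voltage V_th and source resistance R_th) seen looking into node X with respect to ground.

With X open, the divider is unloaded: V_th = 10.4 × 2.81/28.11 = 1.040 V.
Zeroing V_in shorts the top of R1 to ground, so R_th = R1 ‖ R2 = 2.529 kΩ.

V_th ≈ 1.04 V, R_th ≈ 2.53 kΩ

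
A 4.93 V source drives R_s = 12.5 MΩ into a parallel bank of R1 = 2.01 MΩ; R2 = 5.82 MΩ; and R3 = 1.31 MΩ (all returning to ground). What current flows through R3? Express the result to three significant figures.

Parallel bank: R_p = 1/(1/2.01 + 1/5.82 + 1/1.31) = 0.6980 MΩ.
V_A = 4.93 × 0.6980/13.20 = 0.2607 V.
Branch current I = V_A/R3 = 0.2607/1.31 = 0.1990 µA.

I ≈ 0.199 µA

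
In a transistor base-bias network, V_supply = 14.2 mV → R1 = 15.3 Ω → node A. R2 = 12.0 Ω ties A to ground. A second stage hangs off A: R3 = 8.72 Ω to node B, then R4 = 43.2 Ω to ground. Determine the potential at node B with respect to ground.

Looking into the second stage from A: R3 + R4 = 51.92 Ω appears in parallel with R2.
Effective lower resistance at A: R2 ‖ 51.92 = 9.747 Ω.
First divider: V_A = V_supply · 9.747/(15.3 + 9.747) = 5.526 mV.
Then the unloaded second divider: V_B = V_A × R4/(R3+R4) = 5.526 × 0.8320 = 4.598 mV.

V_B ≈ 4.60 mV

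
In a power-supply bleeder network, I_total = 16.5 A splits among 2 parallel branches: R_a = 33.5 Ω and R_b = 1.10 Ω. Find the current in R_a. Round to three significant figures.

I ≈ 0.525 A

For two parallel branches, I_k = I_total · (other R)/(sum of R).
So I = 16.5 × 1.10/34.60 = 0.5246 A.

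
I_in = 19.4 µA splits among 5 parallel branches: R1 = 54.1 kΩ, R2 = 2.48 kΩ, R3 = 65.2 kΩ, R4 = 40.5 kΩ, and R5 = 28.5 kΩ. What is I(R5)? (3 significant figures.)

Total conductance ΣG = 1/54.1 + 1/2.48 + 1/65.2 + 1/40.5 + 1/28.5 = 0.4968 (units of 1/kΩ).
R5 takes the fraction G_k/ΣG = 0.03509/0.4968 = 0.07062, so I = 19.4 × 0.07062 = 1.370 µA.

I ≈ 1.37 µA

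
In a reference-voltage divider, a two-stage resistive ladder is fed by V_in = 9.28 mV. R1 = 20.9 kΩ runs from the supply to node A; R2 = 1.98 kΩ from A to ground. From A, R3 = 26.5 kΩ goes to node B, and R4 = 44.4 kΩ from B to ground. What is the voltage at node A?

The second stage (R3 + R4 = 70.90 kΩ) loads node A in parallel with R2.
Effective lower resistance at A: R2 ‖ 70.90 = 1.926 kΩ.
So V_A = 9.28 × 0.08439 = 0.7831 mV.

V_A ≈ 0.783 mV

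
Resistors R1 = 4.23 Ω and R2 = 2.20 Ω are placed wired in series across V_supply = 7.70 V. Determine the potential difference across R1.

V ≈ 5.07 V

Series total: ΣR = 4.23 + 2.20 = 6.430 Ω.
By the voltage-divider rule, V = 7.70 × 4.230/6.430 = 5.065 V.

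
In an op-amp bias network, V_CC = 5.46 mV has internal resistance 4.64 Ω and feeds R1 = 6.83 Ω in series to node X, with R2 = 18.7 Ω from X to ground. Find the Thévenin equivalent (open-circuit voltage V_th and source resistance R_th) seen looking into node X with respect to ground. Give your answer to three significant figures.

R1' = 4.64 + 6.83 = 11.47 Ω (source resistance + R1).
Open-circuit (no load on X): V_th = V_CC · R2/(R1' + R2) = 5.46 × 18.7/(11.47 + 18.7) = 3.384 mV.
Zeroing V_CC shorts the top of R1' to ground, so R_th = R1' ‖ R2 = 7.109 Ω.

V_th ≈ 3.38 mV, R_th ≈ 7.11 Ω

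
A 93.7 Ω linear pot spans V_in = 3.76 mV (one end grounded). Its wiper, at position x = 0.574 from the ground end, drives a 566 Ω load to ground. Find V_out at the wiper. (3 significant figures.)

Split the track: R_lower = x·R_p = 53.78 Ω, R_upper = (1−x)·R_p = 39.92 Ω.
R_L loads the lower segment: effective lower R = 49.12 Ω.
Then V_out = V_in · 49.12/(39.92 + 49.12) = 2.074 mV.

V_out ≈ 2.07 mV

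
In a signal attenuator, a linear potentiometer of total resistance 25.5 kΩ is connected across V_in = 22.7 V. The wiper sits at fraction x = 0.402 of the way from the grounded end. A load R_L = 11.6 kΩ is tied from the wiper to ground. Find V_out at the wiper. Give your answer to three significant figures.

V_out ≈ 5.97 V

The pot divides into 15.25 kΩ above the wiper and 10.25 kΩ below.
(x·R_p) ‖ R_L = 5.442 kΩ.
V_out = 22.7 × 5.442/(15.25 + 5.442) = 5.970 V.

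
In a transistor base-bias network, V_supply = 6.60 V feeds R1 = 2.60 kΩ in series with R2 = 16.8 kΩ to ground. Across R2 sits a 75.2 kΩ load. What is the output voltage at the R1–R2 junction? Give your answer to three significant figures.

V_out ≈ 5.55 V

First combine the lower leg with the load: R2 ‖ R_L = 13.73 kΩ.
Now apply the divider: V_out = 6.60 × 0.8408 = 5.549 V.
(Unloaded it would be 5.72 V; the load pulls it down.)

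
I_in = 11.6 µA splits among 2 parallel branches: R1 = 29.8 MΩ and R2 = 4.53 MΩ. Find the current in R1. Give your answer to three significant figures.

Two-branch current divider: I_k = I_in · R_other/(R_1 + R_2).
I(R1) = 11.6 × 4.53/(29.8 + 4.53) = 11.6 × 0.1320 = 1.531 µA.

I ≈ 1.53 µA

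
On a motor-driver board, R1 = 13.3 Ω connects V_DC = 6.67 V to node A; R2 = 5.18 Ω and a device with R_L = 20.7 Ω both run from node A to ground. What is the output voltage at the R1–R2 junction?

R2 ‖ R_L = (5.18 × 20.7)/(5.18 + 20.7) = 4.143 Ω.
Voltage divider with the loaded lower leg: V_out = 6.67 × 4.143/(13.3 + 4.143) = 6.67 × 0.2375 = 1.584 V.

V_out ≈ 1.58 V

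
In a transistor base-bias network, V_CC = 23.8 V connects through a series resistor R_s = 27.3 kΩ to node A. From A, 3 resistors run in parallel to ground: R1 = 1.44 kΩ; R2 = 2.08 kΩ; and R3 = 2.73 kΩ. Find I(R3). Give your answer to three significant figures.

I ≈ 0.202 mA

Equivalent of the parallel group: R_p = 0.6487 kΩ.
V_A by voltage divider: V_A = 23.8 × 0.6487/(27.3 + 0.6487) = 0.5524 V.
I(R3) = V_A / R3 = 0.5524/2.73 = 0.2024 mA.
(Equivalently: I_total = 0.8516 mA, then current-divider fraction G_k/ΣG = 0.2376.)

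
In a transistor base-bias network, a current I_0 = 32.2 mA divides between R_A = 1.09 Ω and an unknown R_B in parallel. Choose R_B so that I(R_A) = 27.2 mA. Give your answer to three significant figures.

R_B ≈ 5.93 Ω

Two-branch current divider: I_A = I_0 · R_B/(R_A + R_B).
27.2/32.2 = R_B/(R_A + R_B) → R_B = R_A · (0.8447)/(1 − 0.8447) = 1.09 × 5.440 = 5.930 Ω.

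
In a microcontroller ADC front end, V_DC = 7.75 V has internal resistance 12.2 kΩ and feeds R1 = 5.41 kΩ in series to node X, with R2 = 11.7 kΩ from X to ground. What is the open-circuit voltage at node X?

V_th ≈ 3.09 V

R1' = 12.2 + 5.41 = 17.61 kΩ (source resistance + R1).
V_th is the unloaded tap voltage: V_DC · R2/(R1'+R2) = 7.75 × 0.3992 = 3.094 V.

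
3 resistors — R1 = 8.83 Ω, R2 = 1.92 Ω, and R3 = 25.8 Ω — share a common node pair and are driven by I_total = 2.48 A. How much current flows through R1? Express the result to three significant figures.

I ≈ 0.417 A

Total conductance ΣG = 1/8.83 + 1/1.92 + 1/25.8 = 0.6728 (units of 1/Ω).
By the current-divider rule, I = I_total · G_k/ΣG = 2.48 × 0.1683 = 0.4174 A.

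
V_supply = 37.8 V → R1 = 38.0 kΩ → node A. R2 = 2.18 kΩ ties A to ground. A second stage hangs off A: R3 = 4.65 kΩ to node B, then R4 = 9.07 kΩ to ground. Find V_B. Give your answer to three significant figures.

Node A sees R2 in parallel with the series input of stage 2, R3 + R4 = 13.72 kΩ.
Effective lower resistance at A: R2 ‖ 13.72 = 1.881 kΩ.
So V_A = 37.8 × 0.04717 = 1.783 V.
V_B = V_A × 0.6611 = 1.179 V.

V_B ≈ 1.18 V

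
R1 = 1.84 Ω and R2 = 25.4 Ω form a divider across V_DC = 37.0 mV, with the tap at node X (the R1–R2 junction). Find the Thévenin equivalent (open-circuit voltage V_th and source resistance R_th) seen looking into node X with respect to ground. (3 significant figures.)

With X open, the divider is unloaded: V_th = 37.0 × 25.4/27.24 = 34.50 mV.
Looking into X with the source shorted: R_th = R1·R2/(R1+R2) = 1.840 × 25.4/27.24 = 1.716 Ω.

V_th ≈ 34.5 mV, R_th ≈ 1.72 Ω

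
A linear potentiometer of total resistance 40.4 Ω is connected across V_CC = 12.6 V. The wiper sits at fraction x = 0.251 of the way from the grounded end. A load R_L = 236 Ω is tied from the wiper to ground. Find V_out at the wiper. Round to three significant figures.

V_out ≈ 3.06 V

The pot divides into 30.26 Ω above the wiper and 10.14 Ω below.
Lower segment in parallel with the load: 10.14 ‖ 236 = 9.723 Ω.
Then V_out = V_CC · 9.723/(30.26 + 9.723) = 3.064 V.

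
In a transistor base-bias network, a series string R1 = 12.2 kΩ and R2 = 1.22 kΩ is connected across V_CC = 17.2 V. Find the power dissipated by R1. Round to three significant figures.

P ≈ 20.0 mW

The common current is I = 17.2/13.42 = 1.282 mA.
P(R1) = I²·R1 = (1.282)² × 12.2 = 20.04 mW.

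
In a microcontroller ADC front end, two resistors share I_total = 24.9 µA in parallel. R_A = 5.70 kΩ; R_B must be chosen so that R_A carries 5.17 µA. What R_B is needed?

R_B ≈ 1.49 kΩ

The fraction through R_A equals R_B/(R_A+R_B).
With f = 0.2076, R_B = R_A · f/(1−f) = 5.70 × 0.2620 = 1.494 kΩ.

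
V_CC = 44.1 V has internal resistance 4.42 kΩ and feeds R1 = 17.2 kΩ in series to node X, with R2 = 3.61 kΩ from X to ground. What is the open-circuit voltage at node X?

R1' = 4.42 + 17.2 = 21.62 kΩ (source resistance + R1).
V_th is the unloaded tap voltage: V_CC · R2/(R1'+R2) = 44.1 × 0.1431 = 6.310 V.

V_th ≈ 6.31 V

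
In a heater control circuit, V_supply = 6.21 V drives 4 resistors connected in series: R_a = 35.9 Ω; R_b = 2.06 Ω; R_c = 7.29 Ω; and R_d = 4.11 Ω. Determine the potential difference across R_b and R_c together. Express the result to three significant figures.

V ≈ 1.18 V

Series total: ΣR = 35.9 + 2.06 + 7.29 + 4.11 = 49.36 Ω.
R_{R_b..R_c} = 2.06 + 7.29 = 9.350 Ω.
V = V_supply · R/ΣR = 6.21 × 0.1894 = 1.176 V.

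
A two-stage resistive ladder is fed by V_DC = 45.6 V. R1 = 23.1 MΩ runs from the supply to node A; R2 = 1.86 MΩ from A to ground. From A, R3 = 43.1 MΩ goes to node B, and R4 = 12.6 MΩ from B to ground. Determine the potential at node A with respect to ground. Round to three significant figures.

V_A ≈ 3.30 V

Node A sees R2 in parallel with the series input of stage 2, R3 + R4 = 55.70 MΩ.
R2 ‖ (R3+R4) = 1.800 MΩ.
First divider: V_A = V_DC · 1.800/(23.1 + 1.800) = 3.296 V.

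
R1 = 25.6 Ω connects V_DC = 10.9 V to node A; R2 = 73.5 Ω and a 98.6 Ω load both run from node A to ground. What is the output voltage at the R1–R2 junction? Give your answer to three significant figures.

First combine the lower leg with the load: R2 ‖ R_L = 42.11 Ω.
Then V_out = V_DC · R2'/(R1 + R2') = 10.9 × 42.11/67.71 = 6.779 V.
(Unloaded it would be 8.08 V; the load pulls it down.)

V_out ≈ 6.78 V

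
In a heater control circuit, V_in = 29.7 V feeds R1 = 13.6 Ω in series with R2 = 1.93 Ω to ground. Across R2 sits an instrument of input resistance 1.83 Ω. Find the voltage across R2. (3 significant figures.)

First combine the lower leg with the load: R2 ‖ R_L = 0.9393 Ω.
Now apply the divider: V_out = 29.7 × 0.06461 = 1.919 V.

V_out ≈ 1.92 V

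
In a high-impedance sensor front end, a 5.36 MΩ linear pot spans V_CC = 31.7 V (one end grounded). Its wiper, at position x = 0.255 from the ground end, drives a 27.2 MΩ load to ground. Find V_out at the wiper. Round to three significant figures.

Lower segment x·R_p = 1.367 MΩ; upper segment (1−x)·R_p = 3.993 MΩ.
Lower segment in parallel with the load: 1.367 ‖ 27.2 = 1.301 MΩ.
Then V_out = V_CC · 1.301/(3.993 + 1.301) = 7.792 V.
(Unloaded: V_out = x·V_CC = 8.08 V.)

V_out ≈ 7.79 V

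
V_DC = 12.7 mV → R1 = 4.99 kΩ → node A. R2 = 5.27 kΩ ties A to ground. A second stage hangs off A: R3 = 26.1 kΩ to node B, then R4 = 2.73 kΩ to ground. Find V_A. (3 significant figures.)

The second stage (R3 + R4 = 28.83 kΩ) loads node A in parallel with R2.
R2 ‖ (R3+R4) = 4.456 kΩ.
First divider: V_A = V_DC · 4.456/(4.99 + 4.456) = 5.991 mV.

V_A ≈ 5.99 mV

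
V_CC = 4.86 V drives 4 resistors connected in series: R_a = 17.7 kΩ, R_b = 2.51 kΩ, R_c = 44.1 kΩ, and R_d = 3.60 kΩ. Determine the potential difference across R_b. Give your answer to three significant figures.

V ≈ 0.180 V

Series total: ΣR = 17.7 + 2.51 + 44.1 + 3.60 = 67.91 kΩ.
V = V_CC · R/ΣR = 4.86 × 0.03696 = 0.1796 V.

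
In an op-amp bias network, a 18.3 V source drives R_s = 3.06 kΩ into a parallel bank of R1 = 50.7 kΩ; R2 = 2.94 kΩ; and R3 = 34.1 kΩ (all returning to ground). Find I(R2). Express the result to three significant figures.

Parallel bank: R_p = 1/(1/50.7 + 1/2.94 + 1/34.1) = 2.569 kΩ.
V_A by voltage divider: V_A = 18.3 × 2.569/(3.06 + 2.569) = 8.353 V.
Branch current I = V_A/R2 = 8.353/2.94 = 2.841 mA.

I ≈ 2.84 mA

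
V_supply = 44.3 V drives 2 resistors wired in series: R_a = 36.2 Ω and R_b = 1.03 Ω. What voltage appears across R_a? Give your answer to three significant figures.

Series total: ΣR = 36.2 + 1.03 = 37.23 Ω.
By the voltage-divider rule, V = 44.3 × 36.20/37.23 = 43.07 V.

V ≈ 43.1 V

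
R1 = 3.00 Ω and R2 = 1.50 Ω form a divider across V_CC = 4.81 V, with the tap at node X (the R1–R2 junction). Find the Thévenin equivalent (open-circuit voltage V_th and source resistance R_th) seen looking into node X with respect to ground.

With X open, the divider is unloaded: V_th = 4.81 × 1.50/4.500 = 1.603 V.
With V_CC suppressed (replaced by a short), R_th = R1 ‖ R2 = (3.000 × 1.50)/(3.000 + 1.50) = 1.000 Ω.

V_th ≈ 1.60 V, R_th ≈ 1.00 Ω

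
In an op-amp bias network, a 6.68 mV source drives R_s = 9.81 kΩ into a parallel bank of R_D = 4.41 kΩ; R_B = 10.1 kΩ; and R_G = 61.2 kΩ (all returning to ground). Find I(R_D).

Combine the parallel branches: R_p = (1/4.41 + 1/10.1 + 1/61.2)⁻¹ = 2.923 kΩ.
V_A by voltage divider: V_A = 6.68 × 2.923/(9.81 + 2.923) = 1.533 mV.
I(R_D) = V_A / R_D = 1.533/4.41 = 0.3477 µA.
(Check via current divider: I_total = 0.5246 µA; share G_k/ΣG = 0.6628 → same result.)

I ≈ 0.348 µA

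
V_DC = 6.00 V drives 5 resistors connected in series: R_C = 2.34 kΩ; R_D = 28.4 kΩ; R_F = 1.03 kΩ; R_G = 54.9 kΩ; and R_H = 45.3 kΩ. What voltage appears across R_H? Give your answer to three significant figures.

ΣR = 2.34 + 28.4 + 1.03 + 54.9 + 45.3 = 132.0 kΩ.
By the voltage-divider rule, V = 6.00 × 45.30/132.0 = 2.060 V.

V ≈ 2.06 V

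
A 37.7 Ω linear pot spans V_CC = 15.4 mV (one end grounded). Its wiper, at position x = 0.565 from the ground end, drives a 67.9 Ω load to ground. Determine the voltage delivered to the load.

The pot divides into 16.40 Ω above the wiper and 21.30 Ω below.
Lower segment in parallel with the load: 21.30 ‖ 67.9 = 16.21 Ω.
Loaded-divider output: V_out = 15.4 × 0.4972 = 7.656 mV.

V_out ≈ 7.66 mV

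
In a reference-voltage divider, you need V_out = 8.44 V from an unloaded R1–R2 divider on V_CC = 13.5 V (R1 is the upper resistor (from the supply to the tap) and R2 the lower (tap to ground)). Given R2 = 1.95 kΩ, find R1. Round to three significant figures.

Required fraction k = V_out/V_CC = 0.6252.
So R1 = R2 · (V_CC/V_out − 1) = 1.95 × (13.5/8.44 − 1) = 1.95 × 0.5995 = 1.169 kΩ.

R1 ≈ 1.17 kΩ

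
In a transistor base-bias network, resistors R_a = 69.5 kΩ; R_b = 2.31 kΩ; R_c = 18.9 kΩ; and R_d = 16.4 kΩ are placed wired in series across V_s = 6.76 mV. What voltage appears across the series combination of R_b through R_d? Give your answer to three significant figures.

V ≈ 2.37 mV

Total series resistance ΣR = 69.5 + 2.31 + 18.9 + 16.4 = 107.1 kΩ.
R_{R_b..R_d} = 2.31 + 18.9 + 16.4 = 37.61 kΩ.
Voltage divider: V = V_s · (37.61 / 107.1) = 6.76 × 0.3511 = 2.374 mV.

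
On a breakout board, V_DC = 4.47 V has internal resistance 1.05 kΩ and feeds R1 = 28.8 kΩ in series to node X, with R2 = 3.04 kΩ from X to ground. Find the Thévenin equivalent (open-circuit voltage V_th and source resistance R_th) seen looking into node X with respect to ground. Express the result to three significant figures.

R1' = 1.05 + 28.8 = 29.85 kΩ (source resistance + R1).
With X open, the divider is unloaded: V_th = 4.47 × 3.04/32.89 = 0.4132 V.
Looking into X with the source shorted: R_th = R1'·R2/(R1'+R2) = 29.85 × 3.04/32.89 = 2.759 kΩ.

V_th ≈ 0.413 V, R_th ≈ 2.76 kΩ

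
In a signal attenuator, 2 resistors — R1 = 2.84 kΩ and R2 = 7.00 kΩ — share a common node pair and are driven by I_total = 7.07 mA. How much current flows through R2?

With just two branches, the current splits inversely with resistance.
So I = 7.07 × 2.84/9.840 = 2.041 mA.

I ≈ 2.04 mA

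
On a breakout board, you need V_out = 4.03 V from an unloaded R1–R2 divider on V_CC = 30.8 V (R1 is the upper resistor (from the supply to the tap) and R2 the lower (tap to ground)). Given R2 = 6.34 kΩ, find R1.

The divider ratio is R2/(R1+R2) = 4.03/30.8 = 0.1308.
R1 = R2·(1/k − 1) = 6.34 × 6.643 = 42.11 kΩ.

R1 ≈ 42.1 kΩ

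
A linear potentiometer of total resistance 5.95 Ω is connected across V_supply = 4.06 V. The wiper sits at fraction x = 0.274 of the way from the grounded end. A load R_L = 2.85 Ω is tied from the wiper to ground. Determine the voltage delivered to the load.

V_out ≈ 0.786 V

The pot divides into 4.320 Ω above the wiper and 1.630 Ω below.
Lower segment in parallel with the load: 1.630 ‖ 2.85 = 1.037 Ω.
V_out = 4.06 × 1.037/(4.320 + 1.037) = 0.7860 V.
(Unloaded: V_out = x·V_supply = 1.11 V.)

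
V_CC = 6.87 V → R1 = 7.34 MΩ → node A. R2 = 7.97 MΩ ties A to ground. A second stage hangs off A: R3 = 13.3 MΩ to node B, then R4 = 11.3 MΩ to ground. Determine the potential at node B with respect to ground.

V_B ≈ 1.42 V

Looking into the second stage from A: R3 + R4 = 24.60 MΩ appears in parallel with R2.
R2 ‖ (R3+R4) = 6.020 MΩ.
V_A = 6.87 × 6.020/(7.34 + 6.020) = 3.096 V.
Then the unloaded second divider: V_B = V_A × R4/(R3+R4) = 3.096 × 0.4593 = 1.422 V.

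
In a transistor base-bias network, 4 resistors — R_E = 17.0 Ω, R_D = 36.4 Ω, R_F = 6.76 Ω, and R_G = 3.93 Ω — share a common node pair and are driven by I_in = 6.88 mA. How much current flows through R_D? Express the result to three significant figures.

Conductances: ΣG = 1/17.0 + 1/36.4 + 1/6.76 + 1/3.93 = 0.4887 (1/Ω).
R_D takes the fraction G_k/ΣG = 0.02747/0.4887 = 0.05622, so I = 6.88 × 0.05622 = 0.3868 mA.

I ≈ 0.387 mA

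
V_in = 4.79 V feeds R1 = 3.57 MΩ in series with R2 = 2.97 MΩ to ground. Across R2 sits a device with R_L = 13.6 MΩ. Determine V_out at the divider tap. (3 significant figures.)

First combine the lower leg with the load: R2 ‖ R_L = 2.438 MΩ.
Voltage divider with the loaded lower leg: V_out = 4.79 × 2.438/(3.57 + 2.438) = 4.79 × 0.4058 = 1.944 V.

V_out ≈ 1.94 V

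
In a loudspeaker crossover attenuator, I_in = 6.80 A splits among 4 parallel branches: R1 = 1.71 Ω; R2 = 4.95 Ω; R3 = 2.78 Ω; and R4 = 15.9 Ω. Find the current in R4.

ΣG = 1/1.71 + 1/4.95 + 1/2.78 + 1/15.9 = 1.209.
R4 takes the fraction G_k/ΣG = 0.06289/1.209 = 0.05200, so I = 6.80 × 0.05200 = 0.3536 A.

I ≈ 0.354 A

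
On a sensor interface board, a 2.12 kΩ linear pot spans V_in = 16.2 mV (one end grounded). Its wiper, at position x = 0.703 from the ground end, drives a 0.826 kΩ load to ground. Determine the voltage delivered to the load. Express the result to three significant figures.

V_out ≈ 7.42 mV

Split the track: R_lower = x·R_p = 1.490 kΩ, R_upper = (1−x)·R_p = 0.6296 kΩ.
R_L loads the lower segment: effective lower R = 0.5315 kΩ.
Then V_out = V_in · 0.5315/(0.6296 + 0.5315) = 7.415 mV.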